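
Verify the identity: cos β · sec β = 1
LHS = cos β · (1/cos β) = 1 = RHS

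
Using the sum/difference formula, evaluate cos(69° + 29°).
cos(69° + 29°) = cos 69° cos 29° - sin 69° sin 29° = -0.1392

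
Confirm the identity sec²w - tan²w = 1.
LHS = 1/cos²w - sin²w/cos²w = (1 - sin²w)/cos²w = cos²w/cos²w = 1 = RHS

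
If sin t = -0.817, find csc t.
csc t = 1/sin t = -1.224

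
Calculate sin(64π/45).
sin(64π/45) = -0.9703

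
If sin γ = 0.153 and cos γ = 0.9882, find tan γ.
tan γ = sin γ / cos γ = 0.1548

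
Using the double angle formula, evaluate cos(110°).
cos(110°) = cos²55° - sin²55° = -0.342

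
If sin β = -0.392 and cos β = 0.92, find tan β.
tan β = sin β / cos β = -0.4261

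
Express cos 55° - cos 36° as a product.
cos 55° - cos 36° = -2 sin(45.5°) sin(9.5°)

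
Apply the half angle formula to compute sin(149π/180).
sin(149π/180) = √((1 - cos 149π/90)/2) = 0.515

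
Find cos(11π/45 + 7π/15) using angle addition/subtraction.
cos(11π/45 + 7π/15) = cos 11π/45 cos 7π/15 - sin 11π/45 sin 7π/15 = -0.6157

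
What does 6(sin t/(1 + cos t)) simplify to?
6(sin t/(1 + cos t)) = 6(tan(t/2)) (using Half angle)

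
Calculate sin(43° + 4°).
sin(43° + 4°) = sin 43° cos 4° + cos 43° sin 4° = 0.7314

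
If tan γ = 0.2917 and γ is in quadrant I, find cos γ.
cos γ = 0.96 (using tan²γ + 1 = sec²γ)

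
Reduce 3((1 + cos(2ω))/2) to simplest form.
3((1 + cos(2ω))/2) = 3(cos²ω) (using Power reduction)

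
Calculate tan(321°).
tan(321°) = -0.8098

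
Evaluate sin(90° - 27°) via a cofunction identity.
sin(90° - 27°) = cos(27°) = 0.891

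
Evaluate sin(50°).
sin(50°) = 0.766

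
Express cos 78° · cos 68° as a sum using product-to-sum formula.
cos 78° cos 68° = (1/2)[cos(78°-68°) + cos(78°+68°)]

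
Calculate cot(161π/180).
cot(161π/180) = -2.904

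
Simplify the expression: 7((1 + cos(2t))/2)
7((1 + cos(2t))/2) = 7(cos²t) (using Power reduction)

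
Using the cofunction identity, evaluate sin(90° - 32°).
sin(90° - 32°) = cos(32°) = 0.848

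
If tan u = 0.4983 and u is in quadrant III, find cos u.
cos u = -0.895 (using tan²u + 1 = sec²u)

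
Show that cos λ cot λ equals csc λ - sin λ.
RHS = 1/sin λ - sin λ = (1 - sin²λ)/sin λ = cos²λ/sin λ = cos λ · (cos λ/sin λ) = cos λ cot λ = LHS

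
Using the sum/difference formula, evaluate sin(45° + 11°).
sin(45° + 11°) = sin 45° cos 11° + cos 45° sin 11° = 0.829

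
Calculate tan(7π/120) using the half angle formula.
tan(7π/120) = sin 7π/60 / (1 + cos 7π/60) = 0.1853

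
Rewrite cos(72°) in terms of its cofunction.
cos(72°) = sin(90° - 72°) = sin(18°)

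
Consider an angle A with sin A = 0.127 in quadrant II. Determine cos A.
cos A = ±√(1 - sin²A) = -0.9919 (negative in QII)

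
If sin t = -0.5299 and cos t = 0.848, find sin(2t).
sin(2t) = 2 sin t cos t = -0.8987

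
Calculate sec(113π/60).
sec(113π/60) = 1.071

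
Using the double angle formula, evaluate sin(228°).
sin(228°) = 2 sin 114° cos 114° = -0.7431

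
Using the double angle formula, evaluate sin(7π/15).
sin(7π/15) = 2 sin 7π/30 cos 7π/30 = 0.9945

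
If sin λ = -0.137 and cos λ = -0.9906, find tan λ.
tan λ = sin λ / cos λ = 0.1383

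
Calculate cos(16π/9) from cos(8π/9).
cos(16π/9) = 2cos²8π/9 - 1 = 0.766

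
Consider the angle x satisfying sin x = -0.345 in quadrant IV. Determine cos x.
cos x = √(1 - sin²x) = 0.9386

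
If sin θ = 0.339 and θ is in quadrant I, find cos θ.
cos θ = 0.9408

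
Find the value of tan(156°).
tan(156°) = -0.4452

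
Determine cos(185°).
cos(185°) = -0.9962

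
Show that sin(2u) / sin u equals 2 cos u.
LHS = 2 sin u cos u / sin u = 2 cos u = RHS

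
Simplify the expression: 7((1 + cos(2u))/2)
7((1 + cos(2u))/2) = 7(cos²u) (using Power reduction)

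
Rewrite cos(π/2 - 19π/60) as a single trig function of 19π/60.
cos(π/2 - 19π/60) = sin(19π/60)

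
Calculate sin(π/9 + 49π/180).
sin(π/9 + 49π/180) = sin π/9 cos 49π/180 + cos π/9 sin 49π/180 = 0.9336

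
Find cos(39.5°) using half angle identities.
cos(39.5°) = √((1 + cos 79°)/2) = 0.7716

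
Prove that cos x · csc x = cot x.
LHS = cos x · (1/sin x) = cos x/sin x = cot x = RHS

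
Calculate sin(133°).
sin(133°) = 0.7314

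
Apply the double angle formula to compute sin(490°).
sin(490°) = 2 sin 245° cos 245° = 0.766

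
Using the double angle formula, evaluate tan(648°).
tan(648°) = 2 tan 324° / (1 - tan²324°) = -3.078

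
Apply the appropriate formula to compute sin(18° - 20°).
sin(18° - 20°) = sin 18° cos 20° - cos 18° sin 20° = -0.0349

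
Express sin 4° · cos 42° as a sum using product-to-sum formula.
sin 4° cos 42° = (1/2)[sin(4°+42°) + sin(4°-42°)]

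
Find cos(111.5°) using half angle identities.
cos(111.5°) = -√((1 + cos 223°)/2) = -0.3665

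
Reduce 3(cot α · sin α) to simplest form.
3(cot α · sin α) = 3(cos α) (using Quotient identity)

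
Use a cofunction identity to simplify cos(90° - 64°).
cos(90° - 64°) = sin(64°)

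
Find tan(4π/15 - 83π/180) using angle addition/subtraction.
tan(4π/15 - 83π/180) = (tan 4π/15 - tan 83π/180)/(1 + tan 4π/15 tan 83π/180) = -0.7002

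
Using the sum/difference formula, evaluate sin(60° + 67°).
sin(60° + 67°) = sin 60° cos 67° + cos 60° sin 67° = 0.7986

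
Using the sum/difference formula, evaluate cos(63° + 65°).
cos(63° + 65°) = cos 63° cos 65° - sin 63° sin 65° = -0.6157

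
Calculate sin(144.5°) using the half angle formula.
sin(144.5°) = √((1 - cos 289°)/2) = 0.5807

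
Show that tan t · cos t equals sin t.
LHS = (sin t/cos t) · cos t = sin t = RHS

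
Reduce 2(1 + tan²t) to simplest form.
2(1 + tan²t) = 2(sec²t) (using Pythagorean identity)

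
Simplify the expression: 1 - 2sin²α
1 - 2sin²α = cos(2α) (using Double angle)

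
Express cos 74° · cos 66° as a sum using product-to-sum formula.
cos 74° cos 66° = (1/2)[cos(74°-66°) + cos(74°+66°)]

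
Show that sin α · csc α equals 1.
LHS = sin α · (1/sin α) = 1 = RHS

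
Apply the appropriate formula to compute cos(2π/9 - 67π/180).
cos(2π/9 - 67π/180) = cos 2π/9 cos 67π/180 + sin 2π/9 sin 67π/180 = 0.891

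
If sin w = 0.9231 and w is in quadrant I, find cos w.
cos w = 0.3846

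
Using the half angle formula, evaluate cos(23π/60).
cos(23π/60) = √((1 + cos 23π/30)/2) = 0.3584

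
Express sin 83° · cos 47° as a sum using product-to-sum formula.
sin 83° cos 47° = (1/2)[sin(83°+47°) + sin(83°-47°)]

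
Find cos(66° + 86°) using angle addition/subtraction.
cos(66° + 86°) = cos 66° cos 86° - sin 66° sin 86° = -0.8829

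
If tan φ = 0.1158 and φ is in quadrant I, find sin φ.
sin φ = 0.115 (using tan²φ + 1 = sec²φ)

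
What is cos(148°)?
cos(148°) = -0.848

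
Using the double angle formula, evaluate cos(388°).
cos(388°) = cos²194° - sin²194° = 0.8829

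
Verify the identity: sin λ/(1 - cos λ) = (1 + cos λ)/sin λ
LHS = sin λ(1 + cos λ) / ((1 - cos λ)(1 + cos λ)) = sin λ(1 + cos λ) / (1 - cos²λ) = sin λ(1 + cos λ) / sin²λ = (1 + cos λ)/sin λ = RHS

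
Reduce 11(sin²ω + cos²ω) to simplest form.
11(sin²ω + cos²ω) = 11 (using Pythagorean identity)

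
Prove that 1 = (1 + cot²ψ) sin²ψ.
RHS = csc²ψ · sin²ψ = (1/sin²ψ) · sin²ψ = 1 = LHS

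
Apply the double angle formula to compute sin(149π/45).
sin(149π/45) = 2 sin 149π/90 cos 149π/90 = -0.829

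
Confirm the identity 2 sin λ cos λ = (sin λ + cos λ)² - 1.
RHS = sin²λ + 2 sin λ cos λ + cos²λ - 1 = (sin²λ + cos²λ) + 2 sin λ cos λ - 1 = 1 + 2 sin λ cos λ - 1 = 2 sin λ cos λ = LHS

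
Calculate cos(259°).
cos(259°) = -0.1908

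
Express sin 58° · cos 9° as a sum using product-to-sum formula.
sin 58° cos 9° = (1/2)[sin(58°+9°) + sin(58°-9°)]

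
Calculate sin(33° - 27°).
sin(33° - 27°) = sin 33° cos 27° - cos 33° sin 27° = 0.1045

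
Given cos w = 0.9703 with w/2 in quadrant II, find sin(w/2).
sin(w/2) = ±√((1 - cos w)/2); positive since w/2 ∈ QII, so sin(w/2) = 0.1219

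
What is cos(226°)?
cos(226°) = -0.6947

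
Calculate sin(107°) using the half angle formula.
sin(107°) = √((1 - cos 214°)/2) = 0.9563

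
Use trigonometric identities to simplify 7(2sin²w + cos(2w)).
7(2sin²w + cos(2w)) = 7 (using Double angle)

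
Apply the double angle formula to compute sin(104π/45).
sin(104π/45) = 2 sin 52π/45 cos 52π/45 = 0.829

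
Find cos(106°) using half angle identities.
cos(106°) = -√((1 + cos 212°)/2) = -0.2756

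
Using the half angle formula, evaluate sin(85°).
sin(85°) = √((1 - cos 170°)/2) = 0.9962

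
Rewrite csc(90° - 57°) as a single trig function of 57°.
csc(90° - 57°) = sec(57°)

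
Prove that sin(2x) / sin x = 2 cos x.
LHS = 2 sin x cos x / sin x = 2 cos x = RHS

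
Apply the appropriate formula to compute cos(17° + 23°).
cos(17° + 23°) = cos 17° cos 23° - sin 17° sin 23° = 0.766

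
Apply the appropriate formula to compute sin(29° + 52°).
sin(29° + 52°) = sin 29° cos 52° + cos 29° sin 52° = 0.9877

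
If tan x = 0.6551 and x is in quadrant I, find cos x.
cos x = 0.8365 (using tan²x + 1 = sec²x)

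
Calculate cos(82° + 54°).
cos(82° + 54°) = cos 82° cos 54° - sin 82° sin 54° = -0.7193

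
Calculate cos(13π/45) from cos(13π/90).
cos(13π/45) = 1 - 2sin²13π/90 = 0.6157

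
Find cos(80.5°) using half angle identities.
cos(80.5°) = √((1 + cos 161°)/2) = 0.165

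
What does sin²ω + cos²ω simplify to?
sin²ω + cos²ω = 1 (using Pythagorean identity)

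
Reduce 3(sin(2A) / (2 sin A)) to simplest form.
3(sin(2A) / (2 sin A)) = 3(cos A) (using Double angle)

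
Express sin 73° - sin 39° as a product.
sin 73° - sin 39° = 2 cos(56°) sin(17°)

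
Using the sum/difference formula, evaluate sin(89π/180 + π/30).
sin(89π/180 + π/30) = sin 89π/180 cos π/30 + cos 89π/180 sin π/30 = 0.9962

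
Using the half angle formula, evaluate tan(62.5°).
tan(62.5°) = sin 125° / (1 + cos 125°) = 1.921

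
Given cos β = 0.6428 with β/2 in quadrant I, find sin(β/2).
sin(β/2) = ±√((1 - cos β)/2); positive since β/2 ∈ QI, so sin(β/2) = 0.4226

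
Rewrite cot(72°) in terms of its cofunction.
cot(72°) = tan(90° - 72°) = tan(18°)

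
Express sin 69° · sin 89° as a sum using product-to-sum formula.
sin 69° sin 89° = (1/2)[cos(69°-89°) - cos(69°+89°)]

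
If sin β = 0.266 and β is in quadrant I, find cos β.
cos β = 0.964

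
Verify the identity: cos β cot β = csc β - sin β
RHS = 1/sin β - sin β = (1 - sin²β)/sin β = cos²β/sin β = cos β · (cos β/sin β) = cos β cot β = LHS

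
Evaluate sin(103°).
sin(103°) = 0.9744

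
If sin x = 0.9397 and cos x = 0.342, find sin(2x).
sin(2x) = 2 sin x cos x = 0.6428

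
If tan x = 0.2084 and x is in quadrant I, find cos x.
cos x = 0.979 (using tan²x + 1 = sec²x)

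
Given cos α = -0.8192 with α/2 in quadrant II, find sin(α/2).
sin(α/2) = ±√((1 - cos α)/2); positive since α/2 ∈ QII, so sin(α/2) = 0.9537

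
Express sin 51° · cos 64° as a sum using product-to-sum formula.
sin 51° cos 64° = (1/2)[sin(51°+64°) + sin(51°-64°)]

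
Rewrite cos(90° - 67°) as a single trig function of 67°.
cos(90° - 67°) = sin(67°)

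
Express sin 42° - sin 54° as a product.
sin 42° - sin 54° = 2 cos(48°) sin(-6°)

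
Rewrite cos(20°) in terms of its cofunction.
cos(20°) = sin(90° - 20°) = sin(70°)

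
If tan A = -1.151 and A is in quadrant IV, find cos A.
cos A = 0.6559 (using tan²A + 1 = sec²A)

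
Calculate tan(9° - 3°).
tan(9° - 3°) = (tan 9° - tan 3°)/(1 + tan 9° tan 3°) = 0.1051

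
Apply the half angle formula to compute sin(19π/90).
sin(19π/90) = √((1 - cos 19π/45)/2) = 0.6157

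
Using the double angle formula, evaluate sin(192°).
sin(192°) = 2 sin 96° cos 96° = -0.2079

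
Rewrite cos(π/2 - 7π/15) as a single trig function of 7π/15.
cos(π/2 - 7π/15) = sin(7π/15)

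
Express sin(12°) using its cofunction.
sin(12°) = cos(90° - 12°) = cos(78°)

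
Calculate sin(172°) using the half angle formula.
sin(172°) = √((1 - cos 344°)/2) = 0.1392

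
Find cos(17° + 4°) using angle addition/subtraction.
cos(17° + 4°) = cos 17° cos 4° - sin 17° sin 4° = 0.9336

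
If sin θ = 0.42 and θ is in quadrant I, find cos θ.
cos θ = 0.9075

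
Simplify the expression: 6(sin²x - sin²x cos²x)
6(sin²x - sin²x cos²x) = 6(sin⁴x) (using Factoring)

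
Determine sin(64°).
sin(64°) = 0.8988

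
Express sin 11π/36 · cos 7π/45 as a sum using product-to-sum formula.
sin 11π/36 cos 7π/45 = (1/2)[sin(11π/36+7π/45) + sin(11π/36-7π/45)]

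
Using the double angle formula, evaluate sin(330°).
sin(330°) = 2 sin 165° cos 165° = -1/2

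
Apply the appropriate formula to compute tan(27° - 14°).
tan(27° - 14°) = (tan 27° - tan 14°)/(1 + tan 27° tan 14°) = 0.2309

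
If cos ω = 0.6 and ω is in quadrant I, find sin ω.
sin ω = 0.8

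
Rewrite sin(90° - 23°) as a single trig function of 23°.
sin(90° - 23°) = cos(23°)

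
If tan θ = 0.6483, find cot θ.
cot θ = 1/tan θ = 1.542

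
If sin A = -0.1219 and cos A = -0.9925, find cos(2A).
cos(2A) = cos²A - sin²A = 0.9702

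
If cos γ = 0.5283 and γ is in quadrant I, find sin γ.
sin γ = 0.8491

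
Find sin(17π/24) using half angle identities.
sin(17π/24) = √((1 - cos 17π/12)/2) = 0.7934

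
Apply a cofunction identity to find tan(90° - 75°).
tan(90° - 75°) = cot(75°) = 2-√3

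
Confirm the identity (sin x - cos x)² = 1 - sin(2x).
LHS = sin²x - 2 sin x cos x + cos²x = (sin²x + cos²x) - 2 sin x cos x = 1 - sin(2x) = RHS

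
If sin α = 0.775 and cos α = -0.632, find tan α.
tan α = sin α / cos α = -1.226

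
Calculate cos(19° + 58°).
cos(19° + 58°) = cos 19° cos 58° - sin 19° sin 58° = 0.225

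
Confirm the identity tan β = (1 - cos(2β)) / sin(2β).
RHS = 2sin²β / (2 sin β cos β) = sin β/cos β = tan β = LHS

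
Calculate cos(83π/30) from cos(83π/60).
cos(83π/30) = cos²83π/60 - sin²83π/60 = -0.7431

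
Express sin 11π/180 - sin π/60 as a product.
sin 11π/180 - sin π/60 = 2 cos(7π/180) sin(π/45)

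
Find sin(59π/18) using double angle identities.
sin(59π/18) = 2 sin 59π/36 cos 59π/36 = -0.766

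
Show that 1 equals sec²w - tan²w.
RHS = 1/cos²w - sin²w/cos²w = (1 - sin²w)/cos²w = cos²w/cos²w = 1 = LHS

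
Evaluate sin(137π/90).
sin(137π/90) = -0.9976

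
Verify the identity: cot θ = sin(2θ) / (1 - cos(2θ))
RHS = 2 sin θ cos θ / (2sin²θ) = cos θ/sin θ = cot θ = LHS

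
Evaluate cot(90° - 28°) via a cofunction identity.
cot(90° - 28°) = tan(28°) = 0.5317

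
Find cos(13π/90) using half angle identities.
cos(13π/90) = √((1 + cos 13π/45)/2) = 0.8988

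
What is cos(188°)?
cos(188°) = -0.9903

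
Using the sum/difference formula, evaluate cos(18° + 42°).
cos(18° + 42°) = cos 18° cos 42° - sin 18° sin 42° = 1/2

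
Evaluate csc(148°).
csc(148°) = 1.887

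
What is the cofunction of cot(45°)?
cot(45°) = tan(90° - 45°) = tan(45°)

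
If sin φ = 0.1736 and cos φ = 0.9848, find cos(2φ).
cos(2φ) = cos²φ - sin²φ = 0.9397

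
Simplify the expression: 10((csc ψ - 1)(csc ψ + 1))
10((csc ψ - 1)(csc ψ + 1)) = 10(cot²ψ) (using Diff. of squares)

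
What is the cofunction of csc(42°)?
csc(42°) = sec(90° - 42°) = sec(48°)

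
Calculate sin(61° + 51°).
sin(61° + 51°) = sin 61° cos 51° + cos 61° sin 51° = 0.9272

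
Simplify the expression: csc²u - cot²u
csc²u - cot²u = 1 (using Pythagorean identity)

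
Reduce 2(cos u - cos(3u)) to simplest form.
2(cos u - cos(3u)) = 2(2 sin(2u) sin u) (using Sum-to-product)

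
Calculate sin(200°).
sin(200°) = -0.342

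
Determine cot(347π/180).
cot(347π/180) = -4.331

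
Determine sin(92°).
sin(92°) = 0.9994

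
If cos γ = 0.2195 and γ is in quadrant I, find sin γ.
sin γ = 0.9756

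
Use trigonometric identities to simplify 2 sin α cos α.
2 sin α cos α = sin(2α) (using Double angle)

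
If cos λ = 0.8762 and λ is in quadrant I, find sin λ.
sin λ = 0.4819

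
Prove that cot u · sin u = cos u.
LHS = (cos u/sin u) · sin u = cos u = RHS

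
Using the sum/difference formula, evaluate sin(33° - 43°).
sin(33° - 43°) = sin 33° cos 43° - cos 33° sin 43° = -0.1736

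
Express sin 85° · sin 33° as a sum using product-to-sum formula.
sin 85° sin 33° = (1/2)[cos(85°-33°) - cos(85°+33°)]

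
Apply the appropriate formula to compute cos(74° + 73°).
cos(74° + 73°) = cos 74° cos 73° - sin 74° sin 73° = -0.8387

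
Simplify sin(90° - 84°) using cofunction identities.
sin(90° - 84°) = cos(84°)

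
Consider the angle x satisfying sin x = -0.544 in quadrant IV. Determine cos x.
cos x = √(1 - sin²x) = 0.8391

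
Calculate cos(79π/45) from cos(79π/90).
cos(79π/45) = cos²79π/90 - sin²79π/90 = 0.7193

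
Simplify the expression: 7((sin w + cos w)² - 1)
7((sin w + cos w)² - 1) = 7(sin(2w)) (using Pythagorean + double angle)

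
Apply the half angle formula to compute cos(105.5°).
cos(105.5°) = -√((1 + cos 211°)/2) = -0.2672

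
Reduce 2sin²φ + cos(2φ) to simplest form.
2sin²φ + cos(2φ) = 1 (using Double angle)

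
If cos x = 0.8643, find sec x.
sec x = 1/cos x = 1.157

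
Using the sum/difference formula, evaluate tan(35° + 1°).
tan(35° + 1°) = (tan 35° + tan 1°)/(1 - tan 35° tan 1°) = 0.7265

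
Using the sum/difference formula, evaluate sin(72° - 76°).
sin(72° - 76°) = sin 72° cos 76° - cos 72° sin 76° = -0.06976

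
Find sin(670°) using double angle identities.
sin(670°) = 2 sin 335° cos 335° = -0.766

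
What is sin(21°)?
sin(21°) = 0.3584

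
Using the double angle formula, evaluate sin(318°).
sin(318°) = 2 sin 159° cos 159° = -0.6691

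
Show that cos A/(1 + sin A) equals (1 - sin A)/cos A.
RHS = (1 - sin A)(1 + sin A) / (cos A(1 + sin A)) = (1 - sin²A) / (cos A(1 + sin A)) = cos²A / (cos A(1 + sin A)) = cos A/(1 + sin A) = LHS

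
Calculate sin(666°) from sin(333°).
sin(666°) = 2 sin 333° cos 333° = -0.809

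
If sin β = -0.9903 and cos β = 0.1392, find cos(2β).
cos(2β) = cos²β - sin²β = -0.9613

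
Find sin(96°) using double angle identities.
sin(96°) = 2 sin 48° cos 48° = 0.9945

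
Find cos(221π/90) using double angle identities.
cos(221π/90) = 2cos²221π/180 - 1 = 0.1392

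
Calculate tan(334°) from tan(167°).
tan(334°) = 2 tan 167° / (1 - tan²167°) = -0.4877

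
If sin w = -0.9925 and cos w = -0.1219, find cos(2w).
cos(2w) = cos²w - sin²w = -0.9702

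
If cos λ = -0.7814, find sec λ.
sec λ = 1/cos λ = -1.28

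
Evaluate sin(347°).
sin(347°) = -0.225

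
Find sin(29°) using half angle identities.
sin(29°) = √((1 - cos 58°)/2) = 0.4848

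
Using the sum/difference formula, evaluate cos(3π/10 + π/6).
cos(3π/10 + π/6) = cos 3π/10 cos π/6 - sin 3π/10 sin π/6 = 0.1045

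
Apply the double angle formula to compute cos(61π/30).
cos(61π/30) = cos²61π/60 - sin²61π/60 = 0.9945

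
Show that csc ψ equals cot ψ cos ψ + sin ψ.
RHS = cos²ψ/sin ψ + sin ψ = (cos²ψ + sin²ψ)/sin ψ = 1/sin ψ = csc ψ = LHS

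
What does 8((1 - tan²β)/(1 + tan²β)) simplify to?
8((1 - tan²β)/(1 + tan²β)) = 8(cos(2β)) (using Double angle)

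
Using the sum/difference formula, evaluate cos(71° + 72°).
cos(71° + 72°) = cos 71° cos 72° - sin 71° sin 72° = -0.7986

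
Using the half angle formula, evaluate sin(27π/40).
sin(27π/40) = √((1 - cos 27π/20)/2) = 0.8526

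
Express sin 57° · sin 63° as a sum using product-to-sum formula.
sin 57° sin 63° = (1/2)[cos(57°-63°) - cos(57°+63°)]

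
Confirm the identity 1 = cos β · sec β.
RHS = cos β · (1/cos β) = 1 = LHS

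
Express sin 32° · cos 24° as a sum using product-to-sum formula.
sin 32° cos 24° = (1/2)[sin(32°+24°) + sin(32°-24°)]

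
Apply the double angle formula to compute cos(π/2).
cos(π/2) = cos²π/4 - sin²π/4 = 0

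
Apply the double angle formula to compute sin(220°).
sin(220°) = 2 sin 110° cos 110° = -0.6428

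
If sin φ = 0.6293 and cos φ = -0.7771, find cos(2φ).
cos(2φ) = cos²φ - sin²φ = 0.2079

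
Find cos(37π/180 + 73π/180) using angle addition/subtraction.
cos(37π/180 + 73π/180) = cos 37π/180 cos 73π/180 - sin 37π/180 sin 73π/180 = -0.342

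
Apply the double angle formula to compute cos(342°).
cos(342°) = 1 - 2sin²171° = 0.9511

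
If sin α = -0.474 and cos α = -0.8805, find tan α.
tan α = sin α / cos α = 0.5383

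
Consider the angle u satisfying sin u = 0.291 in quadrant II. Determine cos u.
cos u = ±√(1 - sin²u) = -0.9567 (negative in QII)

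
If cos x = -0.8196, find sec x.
sec x = 1/cos x = -1.22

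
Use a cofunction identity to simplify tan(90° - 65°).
tan(90° - 65°) = cot(65°)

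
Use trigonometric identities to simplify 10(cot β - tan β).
10(cot β - tan β) = 10(2 cot(2β)) (using Double angle)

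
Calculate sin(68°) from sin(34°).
sin(68°) = 2 sin 34° cos 34° = 0.9272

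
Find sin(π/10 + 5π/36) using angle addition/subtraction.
sin(π/10 + 5π/36) = sin π/10 cos 5π/36 + cos π/10 sin 5π/36 = 0.682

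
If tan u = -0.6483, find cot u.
cot u = 1/tan u = -1.542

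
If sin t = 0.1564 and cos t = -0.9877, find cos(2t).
cos(2t) = cos²t - sin²t = 0.9511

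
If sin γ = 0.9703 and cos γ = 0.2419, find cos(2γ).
cos(2γ) = cos²γ - sin²γ = -0.883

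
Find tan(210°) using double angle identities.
tan(210°) = 2 tan 105° / (1 - tan²105°) = √3/3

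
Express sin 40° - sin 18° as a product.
sin 40° - sin 18° = 2 cos(29°) sin(11°)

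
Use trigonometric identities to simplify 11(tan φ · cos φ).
11(tan φ · cos φ) = 11(sin φ) (using Quotient identity)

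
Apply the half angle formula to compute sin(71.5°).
sin(71.5°) = √((1 - cos 143°)/2) = 0.9483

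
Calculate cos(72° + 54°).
cos(72° + 54°) = cos 72° cos 54° - sin 72° sin 54° = -0.5878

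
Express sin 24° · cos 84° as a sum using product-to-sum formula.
sin 24° cos 84° = (1/2)[sin(24°+84°) + sin(24°-84°)]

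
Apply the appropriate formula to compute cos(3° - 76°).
cos(3° - 76°) = cos 3° cos 76° + sin 3° sin 76° = 0.2924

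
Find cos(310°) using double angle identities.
cos(310°) = cos²155° - sin²155° = 0.6428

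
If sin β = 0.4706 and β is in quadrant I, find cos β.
cos β = 0.8823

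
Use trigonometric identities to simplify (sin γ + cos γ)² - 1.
(sin γ + cos γ)² - 1 = sin(2γ) (using Pythagorean + double angle)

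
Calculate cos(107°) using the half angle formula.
cos(107°) = -√((1 + cos 214°)/2) = -0.2924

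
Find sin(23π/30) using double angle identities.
sin(23π/30) = 2 sin 23π/60 cos 23π/60 = 0.6691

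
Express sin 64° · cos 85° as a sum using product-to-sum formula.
sin 64° cos 85° = (1/2)[sin(64°+85°) + sin(64°-85°)]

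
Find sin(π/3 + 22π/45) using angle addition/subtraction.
sin(π/3 + 22π/45) = sin π/3 cos 22π/45 + cos π/3 sin 22π/45 = 0.5299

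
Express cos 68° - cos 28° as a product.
cos 68° - cos 28° = -2 sin(48°) sin(20°)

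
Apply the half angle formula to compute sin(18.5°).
sin(18.5°) = √((1 - cos 37°)/2) = 0.3173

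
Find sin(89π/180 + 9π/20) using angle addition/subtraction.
sin(89π/180 + 9π/20) = sin 89π/180 cos 9π/20 + cos 89π/180 sin 9π/20 = 0.1736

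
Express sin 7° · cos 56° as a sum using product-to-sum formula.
sin 7° cos 56° = (1/2)[sin(7°+56°) + sin(7°-56°)]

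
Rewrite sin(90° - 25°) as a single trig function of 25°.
sin(90° - 25°) = cos(25°)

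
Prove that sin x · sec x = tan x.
LHS = sin x · (1/cos x) = sin x/cos x = tan x = RHS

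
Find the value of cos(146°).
cos(146°) = -0.829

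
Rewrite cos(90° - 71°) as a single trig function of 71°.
cos(90° - 71°) = sin(71°)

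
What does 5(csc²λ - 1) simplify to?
5(csc²λ - 1) = 5(cot²λ) (using Pythagorean identity)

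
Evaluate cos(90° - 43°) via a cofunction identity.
cos(90° - 43°) = sin(43°) = 0.682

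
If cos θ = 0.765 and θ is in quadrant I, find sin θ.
sin θ = 0.644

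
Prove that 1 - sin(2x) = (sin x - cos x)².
RHS = sin²x - 2 sin x cos x + cos²x = (sin²x + cos²x) - 2 sin x cos x = 1 - sin(2x) = LHS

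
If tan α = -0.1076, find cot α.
cot α = 1/tan α = -9.294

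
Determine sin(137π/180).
sin(137π/180) = 0.682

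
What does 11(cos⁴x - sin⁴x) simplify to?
11(cos⁴x - sin⁴x) = 11(cos(2x)) (using Factoring + double angle)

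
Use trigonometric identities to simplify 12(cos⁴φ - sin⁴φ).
12(cos⁴φ - sin⁴φ) = 12(cos(2φ)) (using Factoring + double angle)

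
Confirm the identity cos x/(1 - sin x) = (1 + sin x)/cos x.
RHS = (1 + sin x)(1 - sin x) / (cos x(1 - sin x)) = (1 - sin²x) / (cos x(1 - sin x)) = cos²x / (cos x(1 - sin x)) = cos x/(1 - sin x) = LHS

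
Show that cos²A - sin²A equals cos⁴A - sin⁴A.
RHS = (cos²A - sin²A)(cos²A + sin²A) = (cos²A - sin²A) · 1 = cos²A - sin²A = LHS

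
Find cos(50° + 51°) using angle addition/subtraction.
cos(50° + 51°) = cos 50° cos 51° - sin 50° sin 51° = -0.1908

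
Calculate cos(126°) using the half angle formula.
cos(126°) = -√((1 + cos 252°)/2) = -0.5878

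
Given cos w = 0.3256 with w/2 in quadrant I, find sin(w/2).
sin(w/2) = ±√((1 - cos w)/2); positive since w/2 ∈ QI, so sin(w/2) = 0.5807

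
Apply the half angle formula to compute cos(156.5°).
cos(156.5°) = -√((1 + cos 313°)/2) = -0.9171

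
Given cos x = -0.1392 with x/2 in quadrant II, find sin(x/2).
sin(x/2) = ±√((1 - cos x)/2); positive since x/2 ∈ QII, so sin(x/2) = 0.7547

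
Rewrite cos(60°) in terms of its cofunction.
cos(60°) = sin(90° - 60°) = sin(30°)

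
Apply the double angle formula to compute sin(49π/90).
sin(49π/90) = 2 sin 49π/180 cos 49π/180 = 0.9903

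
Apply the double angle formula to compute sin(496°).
sin(496°) = 2 sin 248° cos 248° = 0.6947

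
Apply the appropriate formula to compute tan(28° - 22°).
tan(28° - 22°) = (tan 28° - tan 22°)/(1 + tan 28° tan 22°) = 0.1051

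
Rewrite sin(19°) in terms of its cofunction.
sin(19°) = cos(90° - 19°) = cos(71°)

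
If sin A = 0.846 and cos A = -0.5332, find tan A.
tan A = sin A / cos A = -1.587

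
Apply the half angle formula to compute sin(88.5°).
sin(88.5°) = √((1 - cos 177°)/2) = 0.9997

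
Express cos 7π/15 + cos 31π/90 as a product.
cos 7π/15 + cos 31π/90 = 2 cos(73π/180) cos(11π/180)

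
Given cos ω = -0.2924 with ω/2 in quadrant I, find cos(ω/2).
cos(ω/2) = ±√((1 + cos ω)/2); positive since ω/2 ∈ QI, so cos(ω/2) = 0.5948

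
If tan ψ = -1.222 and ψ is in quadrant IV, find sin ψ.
sin ψ = -0.7739 (using tan²ψ + 1 = sec²ψ)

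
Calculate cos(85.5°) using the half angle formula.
cos(85.5°) = √((1 + cos 171°)/2) = 0.07846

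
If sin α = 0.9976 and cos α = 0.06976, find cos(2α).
cos(2α) = cos²α - sin²α = -0.9903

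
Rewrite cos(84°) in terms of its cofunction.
cos(84°) = sin(90° - 84°) = sin(6°)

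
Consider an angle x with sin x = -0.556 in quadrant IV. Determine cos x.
cos x = √(1 - sin²x) = 0.8312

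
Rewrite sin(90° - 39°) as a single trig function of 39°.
sin(90° - 39°) = cos(39°)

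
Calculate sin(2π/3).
sin(2π/3) = √3/2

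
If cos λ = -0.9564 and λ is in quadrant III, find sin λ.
sin λ = -0.2921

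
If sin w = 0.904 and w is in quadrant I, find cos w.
cos w = 0.4275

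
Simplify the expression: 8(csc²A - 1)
8(csc²A - 1) = 8(cot²A) (using Pythagorean identity)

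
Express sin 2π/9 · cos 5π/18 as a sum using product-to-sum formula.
sin 2π/9 cos 5π/18 = (1/2)[sin(2π/9+5π/18) + sin(2π/9-5π/18)]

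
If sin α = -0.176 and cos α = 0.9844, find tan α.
tan α = sin α / cos α = -0.1788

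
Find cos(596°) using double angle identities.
cos(596°) = 2cos²298° - 1 = -0.5592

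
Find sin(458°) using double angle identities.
sin(458°) = 2 sin 229° cos 229° = 0.9903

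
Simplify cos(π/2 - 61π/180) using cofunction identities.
cos(π/2 - 61π/180) = sin(61π/180)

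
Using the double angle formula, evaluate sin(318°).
sin(318°) = 2 sin 159° cos 159° = -0.6691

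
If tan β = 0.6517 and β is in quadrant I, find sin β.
sin β = 0.546 (using tan²β + 1 = sec²β)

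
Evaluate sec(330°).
sec(330°) = 2√3/3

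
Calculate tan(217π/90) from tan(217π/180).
tan(217π/90) = 2 tan 217π/180 / (1 - tan²217π/180) = 3.487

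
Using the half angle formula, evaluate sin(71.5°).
sin(71.5°) = √((1 - cos 143°)/2) = 0.9483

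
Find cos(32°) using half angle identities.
cos(32°) = √((1 + cos 64°)/2) = 0.848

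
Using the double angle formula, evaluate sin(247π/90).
sin(247π/90) = 2 sin 247π/180 cos 247π/180 = 0.7193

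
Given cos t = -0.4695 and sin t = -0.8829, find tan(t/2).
tan(t/2) = sin t / (1 + cos t) = -1.664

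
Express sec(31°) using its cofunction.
sec(31°) = csc(90° - 31°) = csc(59°)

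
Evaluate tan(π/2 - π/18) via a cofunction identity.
tan(π/2 - π/18) = cot(π/18) = 5.671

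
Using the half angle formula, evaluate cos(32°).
cos(32°) = √((1 + cos 64°)/2) = 0.848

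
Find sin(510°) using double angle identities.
sin(510°) = 2 sin 255° cos 255° = 1/2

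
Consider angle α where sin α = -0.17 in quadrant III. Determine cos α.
cos α = ±√(1 - sin²α) = -0.9854 (negative in QIII)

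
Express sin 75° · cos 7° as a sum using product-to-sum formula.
sin 75° cos 7° = (1/2)[sin(75°+7°) + sin(75°-7°)]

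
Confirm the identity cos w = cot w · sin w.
RHS = (cos w/sin w) · sin w = cos w = LHS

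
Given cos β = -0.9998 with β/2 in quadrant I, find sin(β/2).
sin(β/2) = ±√((1 - cos β)/2); positive since β/2 ∈ QI, so sin(β/2) = 0.9999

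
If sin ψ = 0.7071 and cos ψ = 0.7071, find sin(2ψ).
sin(2ψ) = 2 sin ψ cos ψ = 1.0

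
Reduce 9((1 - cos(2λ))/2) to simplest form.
9((1 - cos(2λ))/2) = 9(sin²λ) (using Power reduction)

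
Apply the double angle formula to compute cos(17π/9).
cos(17π/9) = cos²17π/18 - sin²17π/18 = 0.9397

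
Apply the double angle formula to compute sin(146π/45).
sin(146π/45) = 2 sin 73π/45 cos 73π/45 = -0.6947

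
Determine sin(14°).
sin(14°) = 0.2419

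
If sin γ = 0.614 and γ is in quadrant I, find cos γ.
cos γ = 0.7893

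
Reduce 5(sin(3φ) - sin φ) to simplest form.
5(sin(3φ) - sin φ) = 5(2 cos(2φ) sin φ) (using Sum-to-product)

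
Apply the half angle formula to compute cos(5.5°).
cos(5.5°) = √((1 + cos 11°)/2) = 0.9954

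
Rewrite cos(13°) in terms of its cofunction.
cos(13°) = sin(90° - 13°) = sin(77°)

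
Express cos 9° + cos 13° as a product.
cos 9° + cos 13° = 2 cos(11°) cos(-2°)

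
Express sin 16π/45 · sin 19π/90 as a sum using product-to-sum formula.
sin 16π/45 sin 19π/90 = (1/2)[cos(16π/45-19π/90) - cos(16π/45+19π/90)]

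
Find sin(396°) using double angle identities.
sin(396°) = 2 sin 198° cos 198° = 0.5878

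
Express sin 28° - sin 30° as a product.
sin 28° - sin 30° = 2 cos(29°) sin(-1°)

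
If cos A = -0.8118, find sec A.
sec A = 1/cos A = -1.232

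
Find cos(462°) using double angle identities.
cos(462°) = cos²231° - sin²231° = -0.2079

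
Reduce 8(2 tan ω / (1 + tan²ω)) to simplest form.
8(2 tan ω / (1 + tan²ω)) = 8(sin(2ω)) (using Double angle)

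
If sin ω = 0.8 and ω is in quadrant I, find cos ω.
cos ω = 0.6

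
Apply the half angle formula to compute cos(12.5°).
cos(12.5°) = √((1 + cos 25°)/2) = 0.9763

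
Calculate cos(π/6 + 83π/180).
cos(π/6 + 83π/180) = cos π/6 cos 83π/180 - sin π/6 sin 83π/180 = -0.3907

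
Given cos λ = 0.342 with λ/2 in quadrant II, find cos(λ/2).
cos(λ/2) = ±√((1 + cos λ)/2); negative since λ/2 ∈ QII, so cos(λ/2) = -0.8191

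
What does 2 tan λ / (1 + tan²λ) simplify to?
2 tan λ / (1 + tan²λ) = sin(2λ) (using Double angle)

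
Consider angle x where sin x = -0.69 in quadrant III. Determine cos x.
cos x = ±√(1 - sin²x) = -0.7238 (negative in QIII)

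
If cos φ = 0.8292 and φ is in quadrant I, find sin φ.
sin φ = 0.559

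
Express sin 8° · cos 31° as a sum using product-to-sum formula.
sin 8° cos 31° = (1/2)[sin(8°+31°) + sin(8°-31°)]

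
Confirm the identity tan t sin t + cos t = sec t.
LHS = sin²t/cos t + cos t = (sin²t + cos²t)/cos t = 1/cos t = sec t = RHS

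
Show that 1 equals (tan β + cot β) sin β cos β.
RHS = (sin β/cos β + cos β/sin β) sin β cos β = ((sin²β + cos²β)/(sin β cos β)) · sin β cos β = sin²β + cos²β = 1 = LHS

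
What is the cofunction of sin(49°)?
sin(49°) = cos(90° - 49°) = cos(41°)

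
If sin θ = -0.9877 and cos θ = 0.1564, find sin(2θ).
sin(2θ) = 2 sin θ cos θ = -0.309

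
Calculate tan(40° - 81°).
tan(40° - 81°) = (tan 40° - tan 81°)/(1 + tan 40° tan 81°) = -0.8693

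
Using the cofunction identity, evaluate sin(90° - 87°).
sin(90° - 87°) = cos(87°) = 0.05234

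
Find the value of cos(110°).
cos(110°) = -0.342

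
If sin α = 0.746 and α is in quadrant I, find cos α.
cos α = 0.6659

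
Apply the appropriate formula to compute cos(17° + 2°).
cos(17° + 2°) = cos 17° cos 2° - sin 17° sin 2° = 0.9455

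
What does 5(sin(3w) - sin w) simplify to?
5(sin(3w) - sin w) = 5(2 cos(2w) sin w) (using Sum-to-product)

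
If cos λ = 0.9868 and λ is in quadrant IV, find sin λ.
sin λ = -0.1619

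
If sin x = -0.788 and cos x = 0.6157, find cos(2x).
cos(2x) = cos²x - sin²x = -0.2419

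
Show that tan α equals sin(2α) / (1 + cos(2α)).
RHS = 2 sin α cos α / (2cos²α) = sin α/cos α = tan α = LHS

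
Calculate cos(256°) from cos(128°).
cos(256°) = cos²128° - sin²128° = -0.2419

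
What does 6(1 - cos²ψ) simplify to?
6(1 - cos²ψ) = 6(sin²ψ) (using Pythagorean identity)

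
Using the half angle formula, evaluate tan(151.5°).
tan(151.5°) = sin 303° / (1 + cos 303°) = -0.543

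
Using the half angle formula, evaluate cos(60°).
cos(60°) = √((1 + cos 120°)/2) = 1/2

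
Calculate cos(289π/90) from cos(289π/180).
cos(289π/90) = cos²289π/180 - sin²289π/180 = -0.788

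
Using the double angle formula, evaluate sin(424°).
sin(424°) = 2 sin 212° cos 212° = 0.8988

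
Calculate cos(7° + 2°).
cos(7° + 2°) = cos 7° cos 2° - sin 7° sin 2° = 0.9877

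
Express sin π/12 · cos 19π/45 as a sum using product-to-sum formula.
sin π/12 cos 19π/45 = (1/2)[sin(π/12+19π/45) + sin(π/12-19π/45)]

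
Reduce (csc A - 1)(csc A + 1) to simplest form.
(csc A - 1)(csc A + 1) = cot²A (using Diff. of squares)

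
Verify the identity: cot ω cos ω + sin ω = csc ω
LHS = cos²ω/sin ω + sin ω = (cos²ω + sin²ω)/sin ω = 1/sin ω = csc ω = RHS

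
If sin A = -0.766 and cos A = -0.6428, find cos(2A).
cos(2A) = cos²A - sin²A = -0.1736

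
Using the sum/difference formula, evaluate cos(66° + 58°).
cos(66° + 58°) = cos 66° cos 58° - sin 66° sin 58° = -0.5592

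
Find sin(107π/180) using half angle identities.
sin(107π/180) = √((1 - cos 107π/90)/2) = 0.9563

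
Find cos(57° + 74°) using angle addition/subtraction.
cos(57° + 74°) = cos 57° cos 74° - sin 57° sin 74° = -0.6561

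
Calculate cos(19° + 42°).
cos(19° + 42°) = cos 19° cos 42° - sin 19° sin 42° = 0.4848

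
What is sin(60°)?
sin(60°) = √3/2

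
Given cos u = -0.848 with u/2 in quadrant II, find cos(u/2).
cos(u/2) = ±√((1 + cos u)/2); negative since u/2 ∈ QII, so cos(u/2) = -0.2757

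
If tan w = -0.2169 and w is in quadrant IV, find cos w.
cos w = 0.9773 (using tan²w + 1 = sec²w)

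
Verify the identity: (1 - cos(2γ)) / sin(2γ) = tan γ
LHS = 2sin²γ / (2 sin γ cos γ) = sin γ/cos γ = tan γ = RHS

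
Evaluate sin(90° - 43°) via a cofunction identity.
sin(90° - 43°) = cos(43°) = 0.7314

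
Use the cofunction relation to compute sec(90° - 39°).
sec(90° - 39°) = csc(39°) = 1.589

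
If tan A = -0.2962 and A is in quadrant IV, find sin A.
sin A = -0.284 (using tan²A + 1 = sec²A)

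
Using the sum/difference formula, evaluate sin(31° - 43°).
sin(31° - 43°) = sin 31° cos 43° - cos 31° sin 43° = -0.2079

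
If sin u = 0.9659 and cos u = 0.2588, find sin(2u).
sin(2u) = 2 sin u cos u = 0.4999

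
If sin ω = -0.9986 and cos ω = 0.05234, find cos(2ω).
cos(2ω) = cos²ω - sin²ω = -0.9945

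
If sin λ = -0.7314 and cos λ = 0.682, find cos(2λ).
cos(2λ) = cos²λ - sin²λ = -0.06982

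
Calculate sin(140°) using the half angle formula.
sin(140°) = √((1 - cos 280°)/2) = 0.6428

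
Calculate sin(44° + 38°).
sin(44° + 38°) = sin 44° cos 38° + cos 44° sin 38° = 0.9903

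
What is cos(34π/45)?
cos(34π/45) = -0.7193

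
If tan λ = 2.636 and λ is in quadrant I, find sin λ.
sin λ = 0.935 (using tan²λ + 1 = sec²λ)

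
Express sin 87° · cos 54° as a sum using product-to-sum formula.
sin 87° cos 54° = (1/2)[sin(87°+54°) + sin(87°-54°)]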